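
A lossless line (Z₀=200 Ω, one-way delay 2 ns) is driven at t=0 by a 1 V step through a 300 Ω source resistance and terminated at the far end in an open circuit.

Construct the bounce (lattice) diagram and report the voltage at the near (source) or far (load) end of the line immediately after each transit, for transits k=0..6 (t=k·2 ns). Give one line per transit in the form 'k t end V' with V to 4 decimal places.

0 0 source 0.4000
1 2 load 0.8000
2 4 source 0.8800
3 6 load 0.9600
4 8 source 0.9760
5 10 load 0.9920
6 12 source 0.9952

Γ_L=1.000000, Γ_S=0.200000; launch V₁=1·200/500=0.400000
k=0 src: V=0.4000
k=1 load: inc=0.400000, refl=0.400000·1.000000=0.4000; V=0.000000+0.400000+0.400000=0.8000
k=2 src: inc=0.400000, refl=0.400000·0.200000=0.0800; V=0.400000+0.400000+0.080000=0.8800
k=3 load: inc=0.080000, refl=0.080000·1.000000=0.0800; V=0.800000+0.080000+0.080000=0.9600
k=4 src: inc=0.080000, refl=0.080000·0.200000=0.0160; V=0.880000+0.080000+0.016000=0.9760
k=5 load: inc=0.016000, refl=0.016000·1.000000=0.0160; V=0.960000+0.016000+0.016000=0.9920
k=6 src: inc=0.016000, refl=0.016000·0.200000=0.0032; V=0.976000+0.016000+0.003200=0.9952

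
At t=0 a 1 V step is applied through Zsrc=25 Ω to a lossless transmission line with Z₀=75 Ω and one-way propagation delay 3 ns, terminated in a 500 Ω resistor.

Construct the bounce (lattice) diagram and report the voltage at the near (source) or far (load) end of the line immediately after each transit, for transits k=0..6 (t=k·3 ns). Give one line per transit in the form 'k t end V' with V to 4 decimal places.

0 0 source 0.7500
1 3 load 1.3043
2 6 source 1.0272
3 9 load 0.8223
4 12 source 0.9247
5 15 load 1.0005
6 18 source 0.9626

Γ_L=0.739130, Γ_S=-0.500000; launch V₁=1·75/100=0.750000
k=0 src: V=0.7500
k=1 load: inc=0.750000, refl=0.750000·0.739130=0.5543; V=0.000000+0.750000+0.554348=1.3043
k=2 src: inc=0.554348, refl=0.554348·-0.500000=-0.2772; V=0.750000+0.554348+-0.277174=1.0272
k=3 load: inc=-0.277174, refl=-0.277174·0.739130=-0.2049; V=1.304348+-0.277174+-0.204868=0.8223
k=4 src: inc=-0.204868, refl=-0.204868·-0.500000=0.1024; V=1.027174+-0.204868+0.102434=0.9247
k=5 load: inc=0.102434, refl=0.102434·0.739130=0.0757; V=0.822306+0.102434+0.075712=1.0005
k=6 src: inc=0.075712, refl=0.075712·-0.500000=-0.0379; V=0.924740+0.075712+-0.037856=0.9626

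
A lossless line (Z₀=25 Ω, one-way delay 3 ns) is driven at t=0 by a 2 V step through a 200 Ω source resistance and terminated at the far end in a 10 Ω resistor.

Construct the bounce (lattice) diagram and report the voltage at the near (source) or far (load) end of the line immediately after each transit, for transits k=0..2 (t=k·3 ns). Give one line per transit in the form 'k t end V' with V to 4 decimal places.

Γ_L=-0.428571, Γ_S=0.777778; launch V₁=2·25/225=0.222222
k=0 src: V=0.2222
k=1 load: inc=0.222222, refl=0.222222·-0.428571=-0.0952; V=0.000000+0.222222+-0.095238=0.1270
k=2 src: inc=-0.095238, refl=-0.095238·0.777778=-0.0741; V=0.222222+-0.095238+-0.074074=0.0529

0 0 source 0.2222
1 3 load 0.1270
2 6 source 0.0529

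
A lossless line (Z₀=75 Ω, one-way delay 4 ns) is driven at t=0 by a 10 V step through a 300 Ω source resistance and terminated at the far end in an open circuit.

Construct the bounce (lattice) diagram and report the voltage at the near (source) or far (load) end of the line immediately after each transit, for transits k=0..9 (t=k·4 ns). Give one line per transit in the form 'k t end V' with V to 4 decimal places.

0 0 source 2.0000
1 4 load 4.0000
2 8 source 5.2000
3 12 load 6.4000
4 16 source 7.1200
5 20 load 7.8400
6 24 source 8.2720
7 28 load 8.7040
8 32 source 8.9632
9 36 load 9.2224

Γ_L=1.000000, Γ_S=0.600000; launch V₁=10·75/375=2.000000
k=0 src: V=2.0000
k=1 load: inc=2.000000, refl=2.000000·1.000000=2.0000; V=0.000000+2.000000+2.000000=4.0000
k=2 src: inc=2.000000, refl=2.000000·0.600000=1.2000; V=2.000000+2.000000+1.200000=5.2000
k=3 load: inc=1.200000, refl=1.200000·1.000000=1.2000; V=4.000000+1.200000+1.200000=6.4000
k=4 src: inc=1.200000, refl=1.200000·0.600000=0.7200; V=5.200000+1.200000+0.720000=7.1200
k=5 load: inc=0.720000, refl=0.720000·1.000000=0.7200; V=6.400000+0.720000+0.720000=7.8400
k=6 src: inc=0.720000, refl=0.720000·0.600000=0.4320; V=7.120000+0.720000+0.432000=8.2720
k=7 load: inc=0.432000, refl=0.432000·1.000000=0.4320; V=7.840000+0.432000+0.432000=8.7040
k=8 src: inc=0.432000, refl=0.432000·0.600000=0.2592; V=8.272000+0.432000+0.259200=8.9632
k=9 load: inc=0.259200, refl=0.259200·1.000000=0.2592; V=8.704000+0.259200+0.259200=9.2224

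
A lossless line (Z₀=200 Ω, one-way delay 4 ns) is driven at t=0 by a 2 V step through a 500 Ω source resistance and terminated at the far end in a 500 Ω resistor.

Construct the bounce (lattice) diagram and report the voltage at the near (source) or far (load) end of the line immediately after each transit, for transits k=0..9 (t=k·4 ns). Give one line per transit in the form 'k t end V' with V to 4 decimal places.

0 0 source 0.5714
1 4 load 0.8163
2 8 source 0.9213
3 12 load 0.9663
4 16 source 0.9855
5 20 load 0.9938
6 24 source 0.9973
7 28 load 0.9989
8 32 source 0.9995
9 36 load 0.9998

Γ_L=0.428571, Γ_S=0.428571; launch V₁=2·200/700=0.571429
k=0 src: V=0.5714
k=1 load: inc=0.571429, refl=0.571429·0.428571=0.2449; V=0.000000+0.571429+0.244898=0.8163
k=2 src: inc=0.244898, refl=0.244898·0.428571=0.1050; V=0.571429+0.244898+0.104956=0.9213
k=3 load: inc=0.104956, refl=0.104956·0.428571=0.0450; V=0.816327+0.104956+0.044981=0.9663
k=4 src: inc=0.044981, refl=0.044981·0.428571=0.0193; V=0.921283+0.044981+0.019278=0.9855
k=5 load: inc=0.019278, refl=0.019278·0.428571=0.0083; V=0.966264+0.019278+0.008262=0.9938
k=6 src: inc=0.008262, refl=0.008262·0.428571=0.0035; V=0.985542+0.008262+0.003541=0.9973
k=7 load: inc=0.003541, refl=0.003541·0.428571=0.0015; V=0.993804+0.003541+0.001517=0.9989
k=8 src: inc=0.001517, refl=0.001517·0.428571=0.0007; V=0.997344+0.001517+0.000650=0.9995
k=9 load: inc=0.000650, refl=0.000650·0.428571=0.0003; V=0.998862+0.000650+0.000279=0.9998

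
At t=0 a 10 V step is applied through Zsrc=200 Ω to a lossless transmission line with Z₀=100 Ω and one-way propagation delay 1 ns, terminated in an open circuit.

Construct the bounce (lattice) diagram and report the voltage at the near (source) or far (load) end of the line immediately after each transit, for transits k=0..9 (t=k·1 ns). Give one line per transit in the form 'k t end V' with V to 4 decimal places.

Γ_L=1.000000, Γ_S=0.333333; launch V₁=10·100/300=3.333333
k=0 src: V=3.3333
k=1 load: inc=3.333333, refl=3.333333·1.000000=3.3333; V=0.000000+3.333333+3.333333=6.6667
k=2 src: inc=3.333333, refl=3.333333·0.333333=1.1111; V=3.333333+3.333333+1.111111=7.7778
k=3 load: inc=1.111111, refl=1.111111·1.000000=1.1111; V=6.666667+1.111111+1.111111=8.8889
k=4 src: inc=1.111111, refl=1.111111·0.333333=0.3704; V=7.777778+1.111111+0.370370=9.2593
k=5 load: inc=0.370370, refl=0.370370·1.000000=0.3704; V=8.888889+0.370370+0.370370=9.6296
k=6 src: inc=0.370370, refl=0.370370·0.333333=0.1235; V=9.259259+0.370370+0.123457=9.7531
k=7 load: inc=0.123457, refl=0.123457·1.000000=0.1235; V=9.629630+0.123457+0.123457=9.8765
k=8 src: inc=0.123457, refl=0.123457·0.333333=0.0412; V=9.753086+0.123457+0.041152=9.9177
k=9 load: inc=0.041152, refl=0.041152·1.000000=0.0412; V=9.876543+0.041152+0.041152=9.9588

0 0 source 3.3333
1 1 load 6.6667
2 2 source 7.7778
3 3 load 8.8889
4 4 source 9.2593
5 5 load 9.6296
6 6 source 9.7531
7 7 load 9.8765
8 8 source 9.9177
9 9 load 9.9588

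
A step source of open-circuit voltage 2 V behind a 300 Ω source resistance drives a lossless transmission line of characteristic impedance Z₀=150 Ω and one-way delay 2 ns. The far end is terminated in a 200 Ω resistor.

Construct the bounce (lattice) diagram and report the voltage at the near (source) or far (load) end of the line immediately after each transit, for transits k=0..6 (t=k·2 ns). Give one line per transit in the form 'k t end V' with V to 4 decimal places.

0 0 source 0.6667
1 2 load 0.7619
2 4 source 0.7937
3 6 load 0.7982
4 8 source 0.7997
5 10 load 0.7999
6 12 source 0.8000

Γ_L=0.142857, Γ_S=0.333333; launch V₁=2·150/450=0.666667
k=0 src: V=0.6667
k=1 load: inc=0.666667, refl=0.666667·0.142857=0.0952; V=0.000000+0.666667+0.095238=0.7619
k=2 src: inc=0.095238, refl=0.095238·0.333333=0.0317; V=0.666667+0.095238+0.031746=0.7937
k=3 load: inc=0.031746, refl=0.031746·0.142857=0.0045; V=0.761905+0.031746+0.004535=0.7982
k=4 src: inc=0.004535, refl=0.004535·0.333333=0.0015; V=0.793651+0.004535+0.001512=0.7997
k=5 load: inc=0.001512, refl=0.001512·0.142857=0.0002; V=0.798186+0.001512+0.000216=0.7999
k=6 src: inc=0.000216, refl=0.000216·0.333333=0.0001; V=0.799698+0.000216+0.000072=0.8000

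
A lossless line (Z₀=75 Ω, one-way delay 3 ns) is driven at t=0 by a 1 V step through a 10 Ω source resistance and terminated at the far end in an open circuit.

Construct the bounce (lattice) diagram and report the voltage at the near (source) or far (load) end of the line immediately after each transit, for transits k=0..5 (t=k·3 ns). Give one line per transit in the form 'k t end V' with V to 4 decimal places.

0 0 source 0.8824
1 3 load 1.7647
2 6 source 1.0900
3 9 load 0.4152
4 12 source 0.9312
5 15 load 1.4472

Γ_L=1.000000, Γ_S=-0.764706; launch V₁=1·75/85=0.882353
k=0 src: V=0.8824
k=1 load: inc=0.882353, refl=0.882353·1.000000=0.8824; V=0.000000+0.882353+0.882353=1.7647
k=2 src: inc=0.882353, refl=0.882353·-0.764706=-0.6747; V=0.882353+0.882353+-0.674740=1.0900
k=3 load: inc=-0.674740, refl=-0.674740·1.000000=-0.6747; V=1.764706+-0.674740+-0.674740=0.4152
k=4 src: inc=-0.674740, refl=-0.674740·-0.764706=0.5160; V=1.089965+-0.674740+0.515978=0.9312
k=5 load: inc=0.515978, refl=0.515978·1.000000=0.5160; V=0.415225+0.515978+0.515978=1.4472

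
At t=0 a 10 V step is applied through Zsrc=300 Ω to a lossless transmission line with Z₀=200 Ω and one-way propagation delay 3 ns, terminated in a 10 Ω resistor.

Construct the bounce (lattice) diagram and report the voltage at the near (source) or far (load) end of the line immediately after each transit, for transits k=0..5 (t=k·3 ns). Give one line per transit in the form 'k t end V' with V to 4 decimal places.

Γ_L=-0.904762, Γ_S=0.200000; launch V₁=10·200/500=4.000000
k=0 src: V=4.0000
k=1 load: inc=4.000000, refl=4.000000·-0.904762=-3.6190; V=0.000000+4.000000+-3.619048=0.3810
k=2 src: inc=-3.619048, refl=-3.619048·0.200000=-0.7238; V=4.000000+-3.619048+-0.723810=-0.3429
k=3 load: inc=-0.723810, refl=-0.723810·-0.904762=0.6549; V=0.380952+-0.723810+0.654875=0.3120
k=4 src: inc=0.654875, refl=0.654875·0.200000=0.1310; V=-0.342857+0.654875+0.130975=0.4430
k=5 load: inc=0.130975, refl=0.130975·-0.904762=-0.1185; V=0.312018+0.130975+-0.118501=0.3245

0 0 source 4.0000
1 3 load 0.3810
2 6 source -0.3429
3 9 load 0.3120
4 12 source 0.4430
5 15 load 0.3245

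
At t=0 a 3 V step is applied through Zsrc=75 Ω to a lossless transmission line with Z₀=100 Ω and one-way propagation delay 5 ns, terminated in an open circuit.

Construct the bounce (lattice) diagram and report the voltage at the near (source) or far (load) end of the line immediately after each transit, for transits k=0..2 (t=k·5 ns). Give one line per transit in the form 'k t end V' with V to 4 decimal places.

0 0 source 1.7143
1 5 load 3.4286
2 10 source 3.1837

Γ_L=1.000000, Γ_S=-0.142857; launch V₁=3·100/175=1.714286
k=0 src: V=1.7143
k=1 load: inc=1.714286, refl=1.714286·1.000000=1.7143; V=0.000000+1.714286+1.714286=3.4286
k=2 src: inc=1.714286, refl=1.714286·-0.142857=-0.2449; V=1.714286+1.714286+-0.244898=3.1837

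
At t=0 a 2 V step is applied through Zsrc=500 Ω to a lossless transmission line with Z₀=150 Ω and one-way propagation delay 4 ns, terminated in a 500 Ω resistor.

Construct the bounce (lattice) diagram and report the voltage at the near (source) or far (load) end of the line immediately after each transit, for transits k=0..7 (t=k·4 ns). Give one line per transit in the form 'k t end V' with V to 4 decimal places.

0 0 source 0.4615
1 4 load 0.7101
2 8 source 0.8439
3 12 load 0.9159
4 16 source 0.9547
5 20 load 0.9756
6 24 source 0.9869
7 28 load 0.9929

Γ_L=0.538462, Γ_S=0.538462; launch V₁=2·150/650=0.461538
k=0 src: V=0.4615
k=1 load: inc=0.461538, refl=0.461538·0.538462=0.2485; V=0.000000+0.461538+0.248521=0.7101
k=2 src: inc=0.248521, refl=0.248521·0.538462=0.1338; V=0.461538+0.248521+0.133819=0.8439
k=3 load: inc=0.133819, refl=0.133819·0.538462=0.0721; V=0.710059+0.133819+0.072056=0.9159
k=4 src: inc=0.072056, refl=0.072056·0.538462=0.0388; V=0.843878+0.072056+0.038800=0.9547
k=5 load: inc=0.038800, refl=0.038800·0.538462=0.0209; V=0.915934+0.038800+0.020892=0.9756
k=6 src: inc=0.020892, refl=0.020892·0.538462=0.0112; V=0.954734+0.020892+0.011250=0.9869
k=7 load: inc=0.011250, refl=0.011250·0.538462=0.0061; V=0.975626+0.011250+0.006057=0.9929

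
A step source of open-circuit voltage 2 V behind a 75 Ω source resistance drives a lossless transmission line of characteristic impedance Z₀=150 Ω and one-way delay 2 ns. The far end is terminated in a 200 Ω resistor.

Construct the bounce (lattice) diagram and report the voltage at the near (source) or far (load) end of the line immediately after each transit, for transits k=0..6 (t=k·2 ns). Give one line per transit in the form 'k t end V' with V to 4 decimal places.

Γ_L=0.142857, Γ_S=-0.333333; launch V₁=2·150/225=1.333333
k=0 src: V=1.3333
k=1 load: inc=1.333333, refl=1.333333·0.142857=0.1905; V=0.000000+1.333333+0.190476=1.5238
k=2 src: inc=0.190476, refl=0.190476·-0.333333=-0.0635; V=1.333333+0.190476+-0.063492=1.4603
k=3 load: inc=-0.063492, refl=-0.063492·0.142857=-0.0091; V=1.523810+-0.063492+-0.009070=1.4512
k=4 src: inc=-0.009070, refl=-0.009070·-0.333333=0.0030; V=1.460317+-0.009070+0.003023=1.4543
k=5 load: inc=0.003023, refl=0.003023·0.142857=0.0004; V=1.451247+0.003023+0.000432=1.4547
k=6 src: inc=0.000432, refl=0.000432·-0.333333=-0.0001; V=1.454271+0.000432+-0.000144=1.4546

0 0 source 1.3333
1 2 load 1.5238
2 4 source 1.4603
3 6 load 1.4512
4 8 source 1.4543
5 10 load 1.4547
6 12 source 1.4546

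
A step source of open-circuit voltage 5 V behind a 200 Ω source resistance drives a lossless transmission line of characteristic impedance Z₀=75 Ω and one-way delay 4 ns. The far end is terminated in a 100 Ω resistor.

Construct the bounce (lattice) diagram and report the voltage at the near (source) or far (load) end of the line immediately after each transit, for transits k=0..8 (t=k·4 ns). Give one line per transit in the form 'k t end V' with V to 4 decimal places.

0 0 source 1.3636
1 4 load 1.5584
2 8 source 1.6470
3 12 load 1.6596
4 16 source 1.6654
5 20 load 1.6662
6 24 source 1.6666
7 28 load 1.6666
8 32 source 1.6667

Γ_L=0.142857, Γ_S=0.454545; launch V₁=5·75/275=1.363636
k=0 src: V=1.3636
k=1 load: inc=1.363636, refl=1.363636·0.142857=0.1948; V=0.000000+1.363636+0.194805=1.5584
k=2 src: inc=0.194805, refl=0.194805·0.454545=0.0885; V=1.363636+0.194805+0.088548=1.6470
k=3 load: inc=0.088548, refl=0.088548·0.142857=0.0126; V=1.558442+0.088548+0.012650=1.6596
k=4 src: inc=0.012650, refl=0.012650·0.454545=0.0057; V=1.646989+0.012650+0.005750=1.6654
k=5 load: inc=0.005750, refl=0.005750·0.142857=0.0008; V=1.659639+0.005750+0.000821=1.6662
k=6 src: inc=0.000821, refl=0.000821·0.454545=0.0004; V=1.665389+0.000821+0.000373=1.6666
k=7 load: inc=0.000373, refl=0.000373·0.142857=0.0001; V=1.666210+0.000373+0.000053=1.6666
k=8 src: inc=0.000053, refl=0.000053·0.454545=0.0000; V=1.666584+0.000053+0.000024=1.6667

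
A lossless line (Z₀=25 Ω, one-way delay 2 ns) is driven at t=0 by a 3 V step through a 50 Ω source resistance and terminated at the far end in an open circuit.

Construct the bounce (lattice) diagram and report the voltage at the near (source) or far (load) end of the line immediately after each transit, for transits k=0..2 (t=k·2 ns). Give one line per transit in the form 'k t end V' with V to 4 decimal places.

Γ_L=1.000000, Γ_S=0.333333; launch V₁=3·25/75=1.000000
k=0 src: V=1.0000
k=1 load: inc=1.000000, refl=1.000000·1.000000=1.0000; V=0.000000+1.000000+1.000000=2.0000
k=2 src: inc=1.000000, refl=1.000000·0.333333=0.3333; V=1.000000+1.000000+0.333333=2.3333

0 0 source 1.0000
1 2 load 2.0000
2 4 source 2.3333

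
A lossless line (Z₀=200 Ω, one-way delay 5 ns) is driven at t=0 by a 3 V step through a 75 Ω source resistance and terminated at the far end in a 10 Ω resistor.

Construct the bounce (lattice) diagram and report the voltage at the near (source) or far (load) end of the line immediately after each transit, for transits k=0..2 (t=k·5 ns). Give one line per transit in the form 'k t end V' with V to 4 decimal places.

0 0 source 2.1818
1 5 load 0.2078
2 10 source 1.1051

Γ_L=-0.904762, Γ_S=-0.454545; launch V₁=3·200/275=2.181818
k=0 src: V=2.1818
k=1 load: inc=2.181818, refl=2.181818·-0.904762=-1.9740; V=0.000000+2.181818+-1.974026=0.2078
k=2 src: inc=-1.974026, refl=-1.974026·-0.454545=0.8973; V=2.181818+-1.974026+0.897285=1.1051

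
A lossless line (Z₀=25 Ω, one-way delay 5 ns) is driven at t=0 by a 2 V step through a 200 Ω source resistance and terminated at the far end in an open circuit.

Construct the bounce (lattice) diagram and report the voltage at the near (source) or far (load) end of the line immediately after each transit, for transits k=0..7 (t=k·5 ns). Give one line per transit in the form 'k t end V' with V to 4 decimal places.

0 0 source 0.2222
1 5 load 0.4444
2 10 source 0.6173
3 15 load 0.7901
4 20 source 0.9246
5 25 load 1.0590
6 30 source 1.1635
7 35 load 1.2681

Γ_L=1.000000, Γ_S=0.777778; launch V₁=2·25/225=0.222222
k=0 src: V=0.2222
k=1 load: inc=0.222222, refl=0.222222·1.000000=0.2222; V=0.000000+0.222222+0.222222=0.4444
k=2 src: inc=0.222222, refl=0.222222·0.777778=0.1728; V=0.222222+0.222222+0.172840=0.6173
k=3 load: inc=0.172840, refl=0.172840·1.000000=0.1728; V=0.444444+0.172840+0.172840=0.7901
k=4 src: inc=0.172840, refl=0.172840·0.777778=0.1344; V=0.617284+0.172840+0.134431=0.9246
k=5 load: inc=0.134431, refl=0.134431·1.000000=0.1344; V=0.790123+0.134431+0.134431=1.0590
k=6 src: inc=0.134431, refl=0.134431·0.777778=0.1046; V=0.924554+0.134431+0.104557=1.1635
k=7 load: inc=0.104557, refl=0.104557·1.000000=0.1046; V=1.058985+0.104557+0.104557=1.2681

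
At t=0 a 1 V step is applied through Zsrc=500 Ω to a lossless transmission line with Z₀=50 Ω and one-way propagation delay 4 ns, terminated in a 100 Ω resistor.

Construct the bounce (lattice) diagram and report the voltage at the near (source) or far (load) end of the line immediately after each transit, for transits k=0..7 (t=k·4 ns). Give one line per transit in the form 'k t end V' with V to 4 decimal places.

Γ_L=0.333333, Γ_S=0.818182; launch V₁=1·50/550=0.090909
k=0 src: V=0.0909
k=1 load: inc=0.090909, refl=0.090909·0.333333=0.0303; V=0.000000+0.090909+0.030303=0.1212
k=2 src: inc=0.030303, refl=0.030303·0.818182=0.0248; V=0.090909+0.030303+0.024793=0.1460
k=3 load: inc=0.024793, refl=0.024793·0.333333=0.0083; V=0.121212+0.024793+0.008264=0.1543
k=4 src: inc=0.008264, refl=0.008264·0.818182=0.0068; V=0.146006+0.008264+0.006762=0.1610
k=5 load: inc=0.006762, refl=0.006762·0.333333=0.0023; V=0.154270+0.006762+0.002254=0.1633
k=6 src: inc=0.002254, refl=0.002254·0.818182=0.0018; V=0.161032+0.002254+0.001844=0.1651
k=7 load: inc=0.001844, refl=0.001844·0.333333=0.0006; V=0.163286+0.001844+0.000615=0.1657

0 0 source 0.0909
1 4 load 0.1212
2 8 source 0.1460
3 12 load 0.1543
4 16 source 0.1610
5 20 load 0.1633
6 24 source 0.1651
7 28 load 0.1657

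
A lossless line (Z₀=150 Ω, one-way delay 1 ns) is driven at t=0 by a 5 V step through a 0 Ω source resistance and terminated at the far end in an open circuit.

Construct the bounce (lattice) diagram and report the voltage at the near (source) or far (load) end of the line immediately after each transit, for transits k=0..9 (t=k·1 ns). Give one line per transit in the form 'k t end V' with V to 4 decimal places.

0 0 source 5.0000
1 1 load 10.0000
2 2 source 5.0000
3 3 load 0.0000
4 4 source 5.0000
5 5 load 10.0000
6 6 source 5.0000
7 7 load 0.0000
8 8 source 5.0000
9 9 load 10.0000

Γ_L=1.000000, Γ_S=-1.000000; launch V₁=5·150/150=5.000000
k=0 src: V=5.0000
k=1 load: inc=5.000000, refl=5.000000·1.000000=5.0000; V=0.000000+5.000000+5.000000=10.0000
k=2 src: inc=5.000000, refl=5.000000·-1.000000=-5.0000; V=5.000000+5.000000+-5.000000=5.0000
k=3 load: inc=-5.000000, refl=-5.000000·1.000000=-5.0000; V=10.000000+-5.000000+-5.000000=0.0000
k=4 src: inc=-5.000000, refl=-5.000000·-1.000000=5.0000; V=5.000000+-5.000000+5.000000=5.0000
k=5 load: inc=5.000000, refl=5.000000·1.000000=5.0000; V=0.000000+5.000000+5.000000=10.0000
k=6 src: inc=5.000000, refl=5.000000·-1.000000=-5.0000; V=5.000000+5.000000+-5.000000=5.0000
k=7 load: inc=-5.000000, refl=-5.000000·1.000000=-5.0000; V=10.000000+-5.000000+-5.000000=0.0000
k=8 src: inc=-5.000000, refl=-5.000000·-1.000000=5.0000; V=5.000000+-5.000000+5.000000=5.0000
k=9 load: inc=5.000000, refl=5.000000·1.000000=5.0000; V=0.000000+5.000000+5.000000=10.0000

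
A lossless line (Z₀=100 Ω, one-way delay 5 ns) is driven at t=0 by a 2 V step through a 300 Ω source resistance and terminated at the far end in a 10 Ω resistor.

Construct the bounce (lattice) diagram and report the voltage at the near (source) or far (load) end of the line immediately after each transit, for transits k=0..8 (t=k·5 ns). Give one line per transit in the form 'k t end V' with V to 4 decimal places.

Γ_L=-0.818182, Γ_S=0.500000; launch V₁=2·100/400=0.500000
k=0 src: V=0.5000
k=1 load: inc=0.500000, refl=0.500000·-0.818182=-0.4091; V=0.000000+0.500000+-0.409091=0.0909
k=2 src: inc=-0.409091, refl=-0.409091·0.500000=-0.2045; V=0.500000+-0.409091+-0.204545=-0.1136
k=3 load: inc=-0.204545, refl=-0.204545·-0.818182=0.1674; V=0.090909+-0.204545+0.167355=0.0537
k=4 src: inc=0.167355, refl=0.167355·0.500000=0.0837; V=-0.113636+0.167355+0.083678=0.1374
k=5 load: inc=0.083678, refl=0.083678·-0.818182=-0.0685; V=0.053719+0.083678+-0.068464=0.0689
k=6 src: inc=-0.068464, refl=-0.068464·0.500000=-0.0342; V=0.137397+-0.068464+-0.034232=0.0347
k=7 load: inc=-0.034232, refl=-0.034232·-0.818182=0.0280; V=0.068933+-0.034232+0.028008=0.0627
k=8 src: inc=0.028008, refl=0.028008·0.500000=0.0140; V=0.034701+0.028008+0.014004=0.0767

0 0 source 0.5000
1 5 load 0.0909
2 10 source -0.1136
3 15 load 0.0537
4 20 source 0.1374
5 25 load 0.0689
6 30 source 0.0347
7 35 load 0.0627
8 40 source 0.0767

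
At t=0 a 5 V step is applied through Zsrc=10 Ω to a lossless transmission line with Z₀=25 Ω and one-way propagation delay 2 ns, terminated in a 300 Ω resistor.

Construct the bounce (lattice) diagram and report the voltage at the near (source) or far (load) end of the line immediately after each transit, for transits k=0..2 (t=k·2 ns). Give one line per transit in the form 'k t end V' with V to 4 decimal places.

0 0 source 3.5714
1 2 load 6.5934
2 4 source 5.2983

Γ_L=0.846154, Γ_S=-0.428571; launch V₁=5·25/35=3.571429
k=0 src: V=3.5714
k=1 load: inc=3.571429, refl=3.571429·0.846154=3.0220; V=0.000000+3.571429+3.021978=6.5934
k=2 src: inc=3.021978, refl=3.021978·-0.428571=-1.2951; V=3.571429+3.021978+-1.295133=5.2983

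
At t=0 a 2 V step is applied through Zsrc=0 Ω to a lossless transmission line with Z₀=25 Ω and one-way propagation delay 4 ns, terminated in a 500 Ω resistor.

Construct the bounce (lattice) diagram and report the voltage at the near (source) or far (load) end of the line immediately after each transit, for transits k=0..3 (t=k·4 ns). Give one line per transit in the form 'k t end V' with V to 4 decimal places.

0 0 source 2.0000
1 4 load 3.8095
2 8 source 2.0000
3 12 load 0.3628

Γ_L=0.904762, Γ_S=-1.000000; launch V₁=2·25/25=2.000000
k=0 src: V=2.0000
k=1 load: inc=2.000000, refl=2.000000·0.904762=1.8095; V=0.000000+2.000000+1.809524=3.8095
k=2 src: inc=1.809524, refl=1.809524·-1.000000=-1.8095; V=2.000000+1.809524+-1.809524=2.0000
k=3 load: inc=-1.809524, refl=-1.809524·0.904762=-1.6372; V=3.809524+-1.809524+-1.637188=0.3628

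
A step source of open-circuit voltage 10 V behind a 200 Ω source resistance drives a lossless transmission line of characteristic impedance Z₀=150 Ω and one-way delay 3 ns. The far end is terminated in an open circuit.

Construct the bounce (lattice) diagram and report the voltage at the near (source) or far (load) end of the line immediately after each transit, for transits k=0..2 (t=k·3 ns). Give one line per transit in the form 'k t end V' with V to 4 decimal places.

0 0 source 4.2857
1 3 load 8.5714
2 6 source 9.1837

Γ_L=1.000000, Γ_S=0.142857; launch V₁=10·150/350=4.285714
k=0 src: V=4.2857
k=1 load: inc=4.285714, refl=4.285714·1.000000=4.2857; V=0.000000+4.285714+4.285714=8.5714
k=2 src: inc=4.285714, refl=4.285714·0.142857=0.6122; V=4.285714+4.285714+0.612245=9.1837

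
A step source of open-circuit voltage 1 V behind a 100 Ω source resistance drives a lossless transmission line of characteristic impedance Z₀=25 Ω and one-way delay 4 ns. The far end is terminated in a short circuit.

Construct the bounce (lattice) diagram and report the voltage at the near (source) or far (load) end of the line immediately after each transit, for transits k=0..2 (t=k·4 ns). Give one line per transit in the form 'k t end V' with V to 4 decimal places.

0 0 source 0.2000
1 4 load 0.0000
2 8 source -0.1200

Γ_L=-1.000000, Γ_S=0.600000; launch V₁=1·25/125=0.200000
k=0 src: V=0.2000
k=1 load: inc=0.200000, refl=0.200000·-1.000000=-0.2000; V=0.000000+0.200000+-0.200000=0.0000
k=2 src: inc=-0.200000, refl=-0.200000·0.600000=-0.1200; V=0.200000+-0.200000+-0.120000=-0.1200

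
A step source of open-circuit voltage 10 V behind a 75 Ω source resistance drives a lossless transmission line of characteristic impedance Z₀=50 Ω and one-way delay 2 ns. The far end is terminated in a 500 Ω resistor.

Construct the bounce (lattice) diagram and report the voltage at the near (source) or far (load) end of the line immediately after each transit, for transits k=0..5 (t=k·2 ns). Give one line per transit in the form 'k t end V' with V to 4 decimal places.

0 0 source 4.0000
1 2 load 7.2727
2 4 source 7.9273
3 6 load 8.4628
4 8 source 8.5699
5 10 load 8.6576

Γ_L=0.818182, Γ_S=0.200000; launch V₁=10·50/125=4.000000
k=0 src: V=4.0000
k=1 load: inc=4.000000, refl=4.000000·0.818182=3.2727; V=0.000000+4.000000+3.272727=7.2727
k=2 src: inc=3.272727, refl=3.272727·0.200000=0.6545; V=4.000000+3.272727+0.654545=7.9273
k=3 load: inc=0.654545, refl=0.654545·0.818182=0.5355; V=7.272727+0.654545+0.535537=8.4628
k=4 src: inc=0.535537, refl=0.535537·0.200000=0.1071; V=7.927273+0.535537+0.107107=8.5699
k=5 load: inc=0.107107, refl=0.107107·0.818182=0.0876; V=8.462810+0.107107+0.087633=8.6576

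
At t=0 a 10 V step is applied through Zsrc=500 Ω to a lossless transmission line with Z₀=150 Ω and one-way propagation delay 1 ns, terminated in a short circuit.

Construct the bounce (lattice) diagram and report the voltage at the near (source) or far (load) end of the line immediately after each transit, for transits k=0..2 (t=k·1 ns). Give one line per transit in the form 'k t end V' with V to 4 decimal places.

0 0 source 2.3077
1 1 load 0.0000
2 2 source -1.2426

Γ_L=-1.000000, Γ_S=0.538462; launch V₁=10·150/650=2.307692
k=0 src: V=2.3077
k=1 load: inc=2.307692, refl=2.307692·-1.000000=-2.3077; V=0.000000+2.307692+-2.307692=0.0000
k=2 src: inc=-2.307692, refl=-2.307692·0.538462=-1.2426; V=2.307692+-2.307692+-1.242604=-1.2426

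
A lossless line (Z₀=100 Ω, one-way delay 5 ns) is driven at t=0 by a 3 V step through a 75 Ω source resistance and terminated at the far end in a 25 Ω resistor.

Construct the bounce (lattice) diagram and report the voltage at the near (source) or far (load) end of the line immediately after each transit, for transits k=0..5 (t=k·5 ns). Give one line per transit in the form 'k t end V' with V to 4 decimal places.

0 0 source 1.7143
1 5 load 0.6857
2 10 source 0.8327
3 15 load 0.7445
4 20 source 0.7571
5 25 load 0.7495

Γ_L=-0.600000, Γ_S=-0.142857; launch V₁=3·100/175=1.714286
k=0 src: V=1.7143
k=1 load: inc=1.714286, refl=1.714286·-0.600000=-1.0286; V=0.000000+1.714286+-1.028571=0.6857
k=2 src: inc=-1.028571, refl=-1.028571·-0.142857=0.1469; V=1.714286+-1.028571+0.146939=0.8327
k=3 load: inc=0.146939, refl=0.146939·-0.600000=-0.0882; V=0.685714+0.146939+-0.088163=0.7445
k=4 src: inc=-0.088163, refl=-0.088163·-0.142857=0.0126; V=0.832653+-0.088163+0.012595=0.7571
k=5 load: inc=0.012595, refl=0.012595·-0.600000=-0.0076; V=0.744490+0.012595+-0.007557=0.7495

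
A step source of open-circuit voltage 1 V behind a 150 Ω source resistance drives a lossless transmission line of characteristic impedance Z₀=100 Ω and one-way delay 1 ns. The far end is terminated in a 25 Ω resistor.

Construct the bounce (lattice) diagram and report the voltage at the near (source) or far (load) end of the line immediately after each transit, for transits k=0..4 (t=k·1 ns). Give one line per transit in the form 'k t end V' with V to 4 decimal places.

Γ_L=-0.600000, Γ_S=0.200000; launch V₁=1·100/250=0.400000
k=0 src: V=0.4000
k=1 load: inc=0.400000, refl=0.400000·-0.600000=-0.2400; V=0.000000+0.400000+-0.240000=0.1600
k=2 src: inc=-0.240000, refl=-0.240000·0.200000=-0.0480; V=0.400000+-0.240000+-0.048000=0.1120
k=3 load: inc=-0.048000, refl=-0.048000·-0.600000=0.0288; V=0.160000+-0.048000+0.028800=0.1408
k=4 src: inc=0.028800, refl=0.028800·0.200000=0.0058; V=0.112000+0.028800+0.005760=0.1466

0 0 source 0.4000
1 1 load 0.1600
2 2 source 0.1120
3 3 load 0.1408
4 4 source 0.1466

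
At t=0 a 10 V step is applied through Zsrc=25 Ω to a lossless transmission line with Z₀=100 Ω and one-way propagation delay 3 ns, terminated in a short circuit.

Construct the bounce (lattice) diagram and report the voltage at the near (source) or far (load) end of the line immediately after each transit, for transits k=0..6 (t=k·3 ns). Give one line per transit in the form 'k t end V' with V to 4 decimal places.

Γ_L=-1.000000, Γ_S=-0.600000; launch V₁=10·100/125=8.000000
k=0 src: V=8.0000
k=1 load: inc=8.000000, refl=8.000000·-1.000000=-8.0000; V=0.000000+8.000000+-8.000000=0.0000
k=2 src: inc=-8.000000, refl=-8.000000·-0.600000=4.8000; V=8.000000+-8.000000+4.800000=4.8000
k=3 load: inc=4.800000, refl=4.800000·-1.000000=-4.8000; V=0.000000+4.800000+-4.800000=0.0000
k=4 src: inc=-4.800000, refl=-4.800000·-0.600000=2.8800; V=4.800000+-4.800000+2.880000=2.8800
k=5 load: inc=2.880000, refl=2.880000·-1.000000=-2.8800; V=0.000000+2.880000+-2.880000=0.0000
k=6 src: inc=-2.880000, refl=-2.880000·-0.600000=1.7280; V=2.880000+-2.880000+1.728000=1.7280

0 0 source 8.0000
1 3 load 0.0000
2 6 source 4.8000
3 9 load 0.0000
4 12 source 2.8800
5 15 load 0.0000
6 18 source 1.7280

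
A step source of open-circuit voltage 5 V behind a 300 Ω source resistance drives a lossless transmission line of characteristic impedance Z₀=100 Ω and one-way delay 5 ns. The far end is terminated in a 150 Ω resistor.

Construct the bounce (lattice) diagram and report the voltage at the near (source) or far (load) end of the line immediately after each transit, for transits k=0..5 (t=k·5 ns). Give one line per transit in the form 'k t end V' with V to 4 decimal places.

Γ_L=0.200000, Γ_S=0.500000; launch V₁=5·100/400=1.250000
k=0 src: V=1.2500
k=1 load: inc=1.250000, refl=1.250000·0.200000=0.2500; V=0.000000+1.250000+0.250000=1.5000
k=2 src: inc=0.250000, refl=0.250000·0.500000=0.1250; V=1.250000+0.250000+0.125000=1.6250
k=3 load: inc=0.125000, refl=0.125000·0.200000=0.0250; V=1.500000+0.125000+0.025000=1.6500
k=4 src: inc=0.025000, refl=0.025000·0.500000=0.0125; V=1.625000+0.025000+0.012500=1.6625
k=5 load: inc=0.012500, refl=0.012500·0.200000=0.0025; V=1.650000+0.012500+0.002500=1.6650

0 0 source 1.2500
1 5 load 1.5000
2 10 source 1.6250
3 15 load 1.6500
4 20 source 1.6625
5 25 load 1.6650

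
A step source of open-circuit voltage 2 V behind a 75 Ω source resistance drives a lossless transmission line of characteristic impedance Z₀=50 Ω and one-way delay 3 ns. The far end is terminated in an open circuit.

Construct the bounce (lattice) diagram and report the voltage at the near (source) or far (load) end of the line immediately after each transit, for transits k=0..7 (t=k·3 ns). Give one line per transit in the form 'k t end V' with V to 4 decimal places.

0 0 source 0.8000
1 3 load 1.6000
2 6 source 1.7600
3 9 load 1.9200
4 12 source 1.9520
5 15 load 1.9840
6 18 source 1.9904
7 21 load 1.9968

Γ_L=1.000000, Γ_S=0.200000; launch V₁=2·50/125=0.800000
k=0 src: V=0.8000
k=1 load: inc=0.800000, refl=0.800000·1.000000=0.8000; V=0.000000+0.800000+0.800000=1.6000
k=2 src: inc=0.800000, refl=0.800000·0.200000=0.1600; V=0.800000+0.800000+0.160000=1.7600
k=3 load: inc=0.160000, refl=0.160000·1.000000=0.1600; V=1.600000+0.160000+0.160000=1.9200
k=4 src: inc=0.160000, refl=0.160000·0.200000=0.0320; V=1.760000+0.160000+0.032000=1.9520
k=5 load: inc=0.032000, refl=0.032000·1.000000=0.0320; V=1.920000+0.032000+0.032000=1.9840
k=6 src: inc=0.032000, refl=0.032000·0.200000=0.0064; V=1.952000+0.032000+0.006400=1.9904
k=7 load: inc=0.006400, refl=0.006400·1.000000=0.0064; V=1.984000+0.006400+0.006400=1.9968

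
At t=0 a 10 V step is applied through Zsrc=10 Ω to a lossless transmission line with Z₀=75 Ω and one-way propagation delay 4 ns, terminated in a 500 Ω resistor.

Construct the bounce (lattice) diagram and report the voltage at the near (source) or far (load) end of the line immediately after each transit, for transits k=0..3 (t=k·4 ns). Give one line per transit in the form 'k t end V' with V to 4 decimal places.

Γ_L=0.739130, Γ_S=-0.764706; launch V₁=10·75/85=8.823529
k=0 src: V=8.8235
k=1 load: inc=8.823529, refl=8.823529·0.739130=6.5217; V=0.000000+8.823529+6.521739=15.3453
k=2 src: inc=6.521739, refl=6.521739·-0.764706=-4.9872; V=8.823529+6.521739+-4.987212=10.3581
k=3 load: inc=-4.987212, refl=-4.987212·0.739130=-3.6862; V=15.345269+-4.987212+-3.686200=6.6719

0 0 source 8.8235
1 4 load 15.3453
2 8 source 10.3581
3 12 load 6.6719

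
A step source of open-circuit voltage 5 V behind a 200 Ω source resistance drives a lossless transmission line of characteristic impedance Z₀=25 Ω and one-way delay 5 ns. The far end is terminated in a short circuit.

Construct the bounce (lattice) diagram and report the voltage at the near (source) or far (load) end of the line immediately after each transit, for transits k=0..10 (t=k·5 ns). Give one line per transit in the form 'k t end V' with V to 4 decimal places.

0 0 source 0.5556
1 5 load 0.0000
2 10 source -0.4321
3 15 load 0.0000
4 20 source 0.3361
5 25 load 0.0000
6 30 source -0.2614
7 35 load 0.0000
8 40 source 0.2033
9 45 load 0.0000
10 50 source -0.1581

Γ_L=-1.000000, Γ_S=0.777778; launch V₁=5·25/225=0.555556
k=0 src: V=0.5556
k=1 load: inc=0.555556, refl=0.555556·-1.000000=-0.5556; V=0.000000+0.555556+-0.555556=0.0000
k=2 src: inc=-0.555556, refl=-0.555556·0.777778=-0.4321; V=0.555556+-0.555556+-0.432099=-0.4321
k=3 load: inc=-0.432099, refl=-0.432099·-1.000000=0.4321; V=0.000000+-0.432099+0.432099=0.0000
k=4 src: inc=0.432099, refl=0.432099·0.777778=0.3361; V=-0.432099+0.432099+0.336077=0.3361
k=5 load: inc=0.336077, refl=0.336077·-1.000000=-0.3361; V=0.000000+0.336077+-0.336077=0.0000
k=6 src: inc=-0.336077, refl=-0.336077·0.777778=-0.2614; V=0.336077+-0.336077+-0.261393=-0.2614
k=7 load: inc=-0.261393, refl=-0.261393·-1.000000=0.2614; V=0.000000+-0.261393+0.261393=0.0000
k=8 src: inc=0.261393, refl=0.261393·0.777778=0.2033; V=-0.261393+0.261393+0.203306=0.2033
k=9 load: inc=0.203306, refl=0.203306·-1.000000=-0.2033; V=0.000000+0.203306+-0.203306=0.0000
k=10 src: inc=-0.203306, refl=-0.203306·0.777778=-0.1581; V=0.203306+-0.203306+-0.158127=-0.1581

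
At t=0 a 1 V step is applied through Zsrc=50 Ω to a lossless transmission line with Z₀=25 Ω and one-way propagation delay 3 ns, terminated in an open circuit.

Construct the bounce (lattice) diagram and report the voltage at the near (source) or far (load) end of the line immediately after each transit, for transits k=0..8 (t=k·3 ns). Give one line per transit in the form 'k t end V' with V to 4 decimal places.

0 0 source 0.3333
1 3 load 0.6667
2 6 source 0.7778
3 9 load 0.8889
4 12 source 0.9259
5 15 load 0.9630
6 18 source 0.9753
7 21 load 0.9877
8 24 source 0.9918

Γ_L=1.000000, Γ_S=0.333333; launch V₁=1·25/75=0.333333
k=0 src: V=0.3333
k=1 load: inc=0.333333, refl=0.333333·1.000000=0.3333; V=0.000000+0.333333+0.333333=0.6667
k=2 src: inc=0.333333, refl=0.333333·0.333333=0.1111; V=0.333333+0.333333+0.111111=0.7778
k=3 load: inc=0.111111, refl=0.111111·1.000000=0.1111; V=0.666667+0.111111+0.111111=0.8889
k=4 src: inc=0.111111, refl=0.111111·0.333333=0.0370; V=0.777778+0.111111+0.037037=0.9259
k=5 load: inc=0.037037, refl=0.037037·1.000000=0.0370; V=0.888889+0.037037+0.037037=0.9630
k=6 src: inc=0.037037, refl=0.037037·0.333333=0.0123; V=0.925926+0.037037+0.012346=0.9753
k=7 load: inc=0.012346, refl=0.012346·1.000000=0.0123; V=0.962963+0.012346+0.012346=0.9877
k=8 src: inc=0.012346, refl=0.012346·0.333333=0.0041; V=0.975309+0.012346+0.004115=0.9918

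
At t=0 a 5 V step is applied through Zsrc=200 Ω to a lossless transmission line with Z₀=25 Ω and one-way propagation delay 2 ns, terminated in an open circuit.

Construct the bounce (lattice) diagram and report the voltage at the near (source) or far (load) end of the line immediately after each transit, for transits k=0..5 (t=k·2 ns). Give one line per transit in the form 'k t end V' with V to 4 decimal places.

0 0 source 0.5556
1 2 load 1.1111
2 4 source 1.5432
3 6 load 1.9753
4 8 source 2.3114
5 10 load 2.6475

Γ_L=1.000000, Γ_S=0.777778; launch V₁=5·25/225=0.555556
k=0 src: V=0.5556
k=1 load: inc=0.555556, refl=0.555556·1.000000=0.5556; V=0.000000+0.555556+0.555556=1.1111
k=2 src: inc=0.555556, refl=0.555556·0.777778=0.4321; V=0.555556+0.555556+0.432099=1.5432
k=3 load: inc=0.432099, refl=0.432099·1.000000=0.4321; V=1.111111+0.432099+0.432099=1.9753
k=4 src: inc=0.432099, refl=0.432099·0.777778=0.3361; V=1.543210+0.432099+0.336077=2.3114
k=5 load: inc=0.336077, refl=0.336077·1.000000=0.3361; V=1.975309+0.336077+0.336077=2.6475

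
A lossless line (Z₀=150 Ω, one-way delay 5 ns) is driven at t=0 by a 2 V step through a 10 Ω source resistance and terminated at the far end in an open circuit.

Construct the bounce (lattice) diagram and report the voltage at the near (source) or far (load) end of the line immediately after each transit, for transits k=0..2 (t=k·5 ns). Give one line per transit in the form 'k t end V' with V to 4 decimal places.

0 0 source 1.8750
1 5 load 3.7500
2 10 source 2.1094

Γ_L=1.000000, Γ_S=-0.875000; launch V₁=2·150/160=1.875000
k=0 src: V=1.8750
k=1 load: inc=1.875000, refl=1.875000·1.000000=1.8750; V=0.000000+1.875000+1.875000=3.7500
k=2 src: inc=1.875000, refl=1.875000·-0.875000=-1.6406; V=1.875000+1.875000+-1.640625=2.1094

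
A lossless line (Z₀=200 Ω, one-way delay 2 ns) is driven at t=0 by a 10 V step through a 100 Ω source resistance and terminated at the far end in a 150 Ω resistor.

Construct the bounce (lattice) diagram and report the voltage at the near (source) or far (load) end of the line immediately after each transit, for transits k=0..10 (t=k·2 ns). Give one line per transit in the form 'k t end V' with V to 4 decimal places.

0 0 source 6.6667
1 2 load 5.7143
2 4 source 6.0317
3 6 load 5.9864
4 8 source 6.0015
5 10 load 5.9994
6 12 source 6.0001
7 14 load 6.0000
8 16 source 6.0000
9 18 load 6.0000
10 20 source 6.0000

Γ_L=-0.142857, Γ_S=-0.333333; launch V₁=10·200/300=6.666667
k=0 src: V=6.6667
k=1 load: inc=6.666667, refl=6.666667·-0.142857=-0.9524; V=0.000000+6.666667+-0.952381=5.7143
k=2 src: inc=-0.952381, refl=-0.952381·-0.333333=0.3175; V=6.666667+-0.952381+0.317460=6.0317
k=3 load: inc=0.317460, refl=0.317460·-0.142857=-0.0454; V=5.714286+0.317460+-0.045351=5.9864
k=4 src: inc=-0.045351, refl=-0.045351·-0.333333=0.0151; V=6.031746+-0.045351+0.015117=6.0015
k=5 load: inc=0.015117, refl=0.015117·-0.142857=-0.0022; V=5.986395+0.015117+-0.002160=5.9994
k=6 src: inc=-0.002160, refl=-0.002160·-0.333333=0.0007; V=6.001512+-0.002160+0.000720=6.0001
k=7 load: inc=0.000720, refl=0.000720·-0.142857=-0.0001; V=5.999352+0.000720+-0.000103=6.0000
k=8 src: inc=-0.000103, refl=-0.000103·-0.333333=0.0000; V=6.000072+-0.000103+0.000034=6.0000
k=9 load: inc=0.000034, refl=0.000034·-0.142857=-0.0000; V=5.999969+0.000034+-0.000005=6.0000
k=10 src: inc=-0.000005, refl=-0.000005·-0.333333=0.0000; V=6.000003+-0.000005+0.000002=6.0000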